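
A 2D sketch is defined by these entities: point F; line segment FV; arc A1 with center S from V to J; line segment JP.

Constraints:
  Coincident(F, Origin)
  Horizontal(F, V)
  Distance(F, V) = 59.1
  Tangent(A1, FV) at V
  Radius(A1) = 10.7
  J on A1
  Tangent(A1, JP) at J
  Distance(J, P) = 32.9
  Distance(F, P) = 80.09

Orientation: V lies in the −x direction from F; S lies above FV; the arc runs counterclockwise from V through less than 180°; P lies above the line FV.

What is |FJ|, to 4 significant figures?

52.43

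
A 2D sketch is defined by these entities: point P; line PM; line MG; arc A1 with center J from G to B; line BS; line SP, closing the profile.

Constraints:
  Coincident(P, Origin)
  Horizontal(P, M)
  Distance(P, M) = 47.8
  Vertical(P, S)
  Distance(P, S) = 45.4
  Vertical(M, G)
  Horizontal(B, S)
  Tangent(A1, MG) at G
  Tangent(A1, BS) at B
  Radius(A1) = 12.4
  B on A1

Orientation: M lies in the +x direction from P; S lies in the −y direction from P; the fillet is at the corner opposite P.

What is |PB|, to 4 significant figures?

57.57

P is at the origin; P and M share the same y with |PM| = 47.8 and M on the +x side, so M = (47.80, 0.000). P and S share the same x with |PS| = 45.4 and S on the −y side, so S = (0.000, -45.40). The virtual corner opposite P is at (47.80, -45.40). A1 meets MG tangentially, so JG is at right angles to MG and the tangent condition forces JB to be normal to BS, with radius 12.4, so the center J sits 12.4 in from both sides at J = (35.40, -33.00). That places the tangent points at G = (47.80, -33.00) on MG and B = (35.40, -45.40) on BS. Then |PB| = |B − P| = 57.57.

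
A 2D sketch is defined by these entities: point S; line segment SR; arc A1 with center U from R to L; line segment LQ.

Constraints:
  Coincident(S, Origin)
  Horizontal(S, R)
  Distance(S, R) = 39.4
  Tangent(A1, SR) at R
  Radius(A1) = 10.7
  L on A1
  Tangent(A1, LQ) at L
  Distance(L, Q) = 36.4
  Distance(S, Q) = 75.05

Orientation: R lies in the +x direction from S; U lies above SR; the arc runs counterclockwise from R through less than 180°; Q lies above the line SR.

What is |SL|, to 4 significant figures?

49.67

S is at the origin; S and R share the same y with |SR| = 39.4 and R on the +x side, so R = (39.40, 0.000). A1 meets SR tangentially, so UR is at right angles to SR, so U = R + (0, 10.7) = (39.40, 10.70). Since UL ⟂ LQ (tangency), |UQ| = √(10.7² + 36.4²) = 37.94 regardless of where L sits on A1. So Q lies on both circle(S, 75.05) and circle(U, 37.94); the above-SR intersection is Q = (63.50, 40.00). L is the foot of the tangent from Q: L = (49.25, 6.510).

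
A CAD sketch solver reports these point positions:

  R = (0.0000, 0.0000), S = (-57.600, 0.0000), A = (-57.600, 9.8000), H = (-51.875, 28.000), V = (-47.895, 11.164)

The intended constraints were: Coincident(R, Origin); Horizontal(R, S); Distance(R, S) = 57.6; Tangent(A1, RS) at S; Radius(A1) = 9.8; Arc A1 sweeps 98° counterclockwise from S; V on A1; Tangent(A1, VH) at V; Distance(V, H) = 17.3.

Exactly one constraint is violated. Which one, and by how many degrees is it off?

Tangent(A1, VH) at V — off by 5.30°.

R = (0.00, 0.00) ✓; R.y = 0.00, S.y = 0.00 ✓; |RS| = 57.60 ✓; ∠(AS, SR) = 90.00° ✓; |AS| = 9.800 ✓; bearing(A→V) − bearing(A→S) = 98.00° ✓; |AV| = 9.800 ✓; ∠(AV, VH) = 84.70° ✗; |VH| = 17.30 ✓.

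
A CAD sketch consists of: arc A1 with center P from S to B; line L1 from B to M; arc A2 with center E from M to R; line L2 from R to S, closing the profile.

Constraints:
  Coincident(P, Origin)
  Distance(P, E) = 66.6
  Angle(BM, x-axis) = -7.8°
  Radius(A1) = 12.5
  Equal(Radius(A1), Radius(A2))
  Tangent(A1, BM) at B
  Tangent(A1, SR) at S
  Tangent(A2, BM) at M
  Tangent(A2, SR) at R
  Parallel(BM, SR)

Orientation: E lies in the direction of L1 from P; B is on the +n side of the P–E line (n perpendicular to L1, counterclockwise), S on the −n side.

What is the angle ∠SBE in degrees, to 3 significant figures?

79.4°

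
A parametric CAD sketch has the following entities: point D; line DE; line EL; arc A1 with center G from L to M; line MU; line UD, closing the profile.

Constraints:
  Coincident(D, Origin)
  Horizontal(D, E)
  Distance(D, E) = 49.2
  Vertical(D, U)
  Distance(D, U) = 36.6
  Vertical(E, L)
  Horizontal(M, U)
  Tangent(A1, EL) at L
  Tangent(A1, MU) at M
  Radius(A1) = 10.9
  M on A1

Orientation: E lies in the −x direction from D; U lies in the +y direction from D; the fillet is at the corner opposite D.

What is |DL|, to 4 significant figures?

55.51

D is at the origin; DE is horizontal with |DE| = 49.2 and E on the −x side, so E = (-49.20, 0.000). DU is vertical with |DU| = 36.6 and U on the +y side, so U = (0.000, 36.60). The virtual corner opposite D is at (-49.20, 36.60). Tangency of A1 to EL means the radius GL is perpendicular to EL and since A1 is tangent to MU there, GM ⟂ MU, with radius 10.9, so the center G sits 10.9 in from both sides at G = (-38.30, 25.70). That places the tangent points at L = (-49.20, 25.70) on EL and M = (-38.30, 36.60) on MU. Then |DL| = |L − D| = 55.51.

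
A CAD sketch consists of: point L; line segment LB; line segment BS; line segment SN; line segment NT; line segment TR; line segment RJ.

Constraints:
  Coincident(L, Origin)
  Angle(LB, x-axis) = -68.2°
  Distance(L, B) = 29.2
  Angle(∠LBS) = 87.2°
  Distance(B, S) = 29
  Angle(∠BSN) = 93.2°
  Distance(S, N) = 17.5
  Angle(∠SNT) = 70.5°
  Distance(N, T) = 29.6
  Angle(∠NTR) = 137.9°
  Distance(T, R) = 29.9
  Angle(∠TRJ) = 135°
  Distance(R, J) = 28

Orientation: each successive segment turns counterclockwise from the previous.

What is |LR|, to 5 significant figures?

48.045

L is at the origin; LB runs at -68.2° with length 29.2, so B = (10.844, -27.112). ∠LBS = 87.2° gives BS at 24.600° from the x-axis; with |BS| = 29.0, S = (37.212, -15.040). ∠BSN = 93.2° gives SN at 111.40° from the x-axis; with |SN| = 17.5, N = (30.826, 1.2538). ∠SNT = 70.5° gives NT at -139.10° from the x-axis; with |NT| = 29.6, T = (8.4532, -18.126). ∠NTR = 137.9° gives TR at -97.000° from the x-axis; with |TR| = 29.9, R = (4.8093, -47.804). Then |LR| = |R − L| = 48.045.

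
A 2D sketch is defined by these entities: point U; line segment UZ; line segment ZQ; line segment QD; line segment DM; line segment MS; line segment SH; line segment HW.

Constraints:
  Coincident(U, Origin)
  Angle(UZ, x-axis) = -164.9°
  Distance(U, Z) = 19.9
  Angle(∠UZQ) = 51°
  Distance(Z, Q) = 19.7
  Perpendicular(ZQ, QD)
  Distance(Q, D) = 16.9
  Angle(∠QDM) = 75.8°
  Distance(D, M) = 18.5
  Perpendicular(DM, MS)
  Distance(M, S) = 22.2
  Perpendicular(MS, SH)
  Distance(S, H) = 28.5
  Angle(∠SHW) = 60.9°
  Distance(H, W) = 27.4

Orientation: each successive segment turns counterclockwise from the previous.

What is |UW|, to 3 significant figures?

4.21

U is at the origin; UZ runs at -164.9° with length 19.9, so Z = (-19.2, -5.18). ∠UZQ = 51.0° gives ZQ at -35.9° from the x-axis; with |ZQ| = 19.7, Q = (-3.26, -16.7). The perpendicularity gives QD at right angles to ZQ, so QD runs at 54.1°; with |QD| = 16.9, D = (6.65, -3.05). ∠QDM = 75.8° gives DM at 158° from the x-axis; with |DM| = 18.5, M = (-10.5, 3.79). The perpendicularity gives MS at right angles to DM, so MS runs at -112°; with |MS| = 22.2, S = (-18.7, -16.8). MS is perpendicular to SH, so SH runs at -21.7°; with |SH| = 28.5, H = (7.74, -27.4). ∠SHW = 60.9° gives HW at 97.4° from the x-axis; with |HW| = 27.4, W = (4.21, -0.198). Then |UW| = |W − U| = 4.21.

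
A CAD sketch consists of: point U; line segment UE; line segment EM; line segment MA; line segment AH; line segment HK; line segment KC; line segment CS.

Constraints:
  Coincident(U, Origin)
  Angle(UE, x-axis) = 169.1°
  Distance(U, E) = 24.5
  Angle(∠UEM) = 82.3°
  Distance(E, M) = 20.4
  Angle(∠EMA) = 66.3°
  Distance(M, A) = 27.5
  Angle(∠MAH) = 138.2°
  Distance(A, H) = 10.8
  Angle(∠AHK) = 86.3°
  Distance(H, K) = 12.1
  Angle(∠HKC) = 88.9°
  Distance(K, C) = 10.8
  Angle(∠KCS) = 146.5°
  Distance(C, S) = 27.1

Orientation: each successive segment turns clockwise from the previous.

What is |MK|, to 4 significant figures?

31.15

U is at the origin; UE runs at 169.1° with length 24.5, so E = (-24.06, 4.633). ∠UEM = 82.3° gives EM at 71.40° from the x-axis; with |EM| = 20.4, M = (-17.55, 23.97). ∠EMA = 66.3° gives MA at -42.30° from the x-axis; with |MA| = 27.5, A = (2.789, 5.459). ∠MAH = 138.2° gives AH at -84.10° from the x-axis; with |AH| = 10.8, H = (3.899, -5.283). ∠AHK = 86.3° gives HK at -177.8° from the x-axis; with |HK| = 12.1, K = (-8.192, -5.748). Then |MK| = |K − M| = 31.15.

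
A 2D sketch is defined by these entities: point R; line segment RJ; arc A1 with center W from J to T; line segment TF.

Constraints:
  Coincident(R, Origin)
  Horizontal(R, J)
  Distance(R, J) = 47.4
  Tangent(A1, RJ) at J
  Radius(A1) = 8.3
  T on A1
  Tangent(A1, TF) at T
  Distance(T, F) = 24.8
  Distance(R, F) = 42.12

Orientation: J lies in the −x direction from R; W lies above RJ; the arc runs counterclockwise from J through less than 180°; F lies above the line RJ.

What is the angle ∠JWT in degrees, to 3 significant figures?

69.4°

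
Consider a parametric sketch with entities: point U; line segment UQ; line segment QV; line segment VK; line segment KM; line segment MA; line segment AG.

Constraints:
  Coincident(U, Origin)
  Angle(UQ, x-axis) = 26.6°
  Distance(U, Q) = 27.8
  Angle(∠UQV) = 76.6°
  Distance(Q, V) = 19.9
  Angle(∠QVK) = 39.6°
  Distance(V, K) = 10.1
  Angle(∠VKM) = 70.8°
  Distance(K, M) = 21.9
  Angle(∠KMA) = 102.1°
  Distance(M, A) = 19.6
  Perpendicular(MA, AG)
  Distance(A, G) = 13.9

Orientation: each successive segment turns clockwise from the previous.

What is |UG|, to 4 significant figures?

45.62

∠KMA = 102.1° gives MA at -44.30° from the x-axis; with |MA| = 19.6, A = (53.63, -2.390). MA is perpendicular to AG, so AG runs at -134.3°; with |AG| = 13.9, G = (43.92, -12.34). Then |UG| = |G − U| = 45.62.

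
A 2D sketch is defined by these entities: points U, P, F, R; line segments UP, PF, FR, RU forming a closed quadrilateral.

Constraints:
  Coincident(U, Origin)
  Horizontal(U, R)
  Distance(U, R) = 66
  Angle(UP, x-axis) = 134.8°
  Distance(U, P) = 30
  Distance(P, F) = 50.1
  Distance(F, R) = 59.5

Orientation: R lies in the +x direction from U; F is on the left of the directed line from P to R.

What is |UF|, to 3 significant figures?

48.9

Checks: |PF| = 50.10 ✓; |FR| = 59.50 ✓.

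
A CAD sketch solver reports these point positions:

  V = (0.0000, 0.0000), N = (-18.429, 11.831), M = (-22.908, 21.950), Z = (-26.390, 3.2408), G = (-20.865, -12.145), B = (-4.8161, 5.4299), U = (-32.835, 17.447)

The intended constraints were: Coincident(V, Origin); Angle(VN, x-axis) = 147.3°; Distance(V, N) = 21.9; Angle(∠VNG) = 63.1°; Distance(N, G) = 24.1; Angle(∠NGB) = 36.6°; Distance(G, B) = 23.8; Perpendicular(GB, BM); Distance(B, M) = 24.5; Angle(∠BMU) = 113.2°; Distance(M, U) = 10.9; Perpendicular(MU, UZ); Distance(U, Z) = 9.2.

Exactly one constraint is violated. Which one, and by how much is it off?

Distance(U, Z) = 9.2 — off by 6.40.

V = (0.00, 0.00) ✓; VN at 147.3° ✓; |VN| = 21.90 ✓; ∠VNG = 63.10° ✓; |NG| = 24.10 ✓; ∠NGB = 36.60° ✓; |GB| = 23.80 ✓; ∠(GB, BM) = 90.00° ✓; |BM| = 24.50 ✓; ∠BMU = 113.2° ✓; |MU| = 10.90 ✓; ∠(MU, UZ) = 90.00° ✓; |UZ| = 15.60 ✗.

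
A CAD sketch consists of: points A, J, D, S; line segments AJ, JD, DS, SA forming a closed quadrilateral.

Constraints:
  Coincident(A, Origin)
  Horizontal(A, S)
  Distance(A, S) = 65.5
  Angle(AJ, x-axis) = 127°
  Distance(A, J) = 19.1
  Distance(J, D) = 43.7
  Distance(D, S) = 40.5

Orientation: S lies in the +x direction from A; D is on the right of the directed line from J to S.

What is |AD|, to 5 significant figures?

26.838

A is at the origin; AS is horizontal with |AS| = 65.5 and S in +x, so S = (65.5, 0). AJ runs at 127.0° with |AJ| = 19.1, so J = (-11.495, 15.254). D is determined by |JD| = 43.7 and |DS| = 40.5 together: it lies at the intersection of circle(J, 43.7) and circle(S, 40.5). With |JS| = 78.491, the foot of the radical line on JS is 40.962 from J and the perpendicular offset is √(43.7² − 40.962²) = 15.225. Taking the right-of-JS solution: D = (25.727, -7.6416).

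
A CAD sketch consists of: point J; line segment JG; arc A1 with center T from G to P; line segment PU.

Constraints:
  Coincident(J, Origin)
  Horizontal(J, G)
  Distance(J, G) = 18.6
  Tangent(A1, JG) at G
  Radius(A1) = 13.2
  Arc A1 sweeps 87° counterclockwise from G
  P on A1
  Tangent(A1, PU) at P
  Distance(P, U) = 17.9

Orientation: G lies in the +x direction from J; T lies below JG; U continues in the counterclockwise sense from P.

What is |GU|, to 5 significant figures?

33.505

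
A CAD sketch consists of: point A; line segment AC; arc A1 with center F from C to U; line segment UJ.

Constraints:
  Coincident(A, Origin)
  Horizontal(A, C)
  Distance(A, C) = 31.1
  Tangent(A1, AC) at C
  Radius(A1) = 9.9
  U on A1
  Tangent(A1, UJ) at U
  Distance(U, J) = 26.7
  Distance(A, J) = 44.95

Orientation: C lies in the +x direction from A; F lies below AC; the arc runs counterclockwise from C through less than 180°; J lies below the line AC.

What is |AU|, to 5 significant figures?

24.012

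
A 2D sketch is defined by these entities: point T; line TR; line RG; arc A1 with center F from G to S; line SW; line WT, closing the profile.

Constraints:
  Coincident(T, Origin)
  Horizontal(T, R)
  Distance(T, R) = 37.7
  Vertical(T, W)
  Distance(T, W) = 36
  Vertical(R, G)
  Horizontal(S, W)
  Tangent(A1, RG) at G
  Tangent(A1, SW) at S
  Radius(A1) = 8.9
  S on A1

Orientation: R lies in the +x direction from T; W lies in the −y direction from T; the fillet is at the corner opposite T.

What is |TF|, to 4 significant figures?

39.55

T is at the origin; T and R share the same y with |TR| = 37.7 and R on the +x side, so R = (37.70, 0.000). T and W share the same x with |TW| = 36.0 and W on the −y side, so W = (0.000, -36.00). The virtual corner opposite T is at (37.70, -36.00). The tangent condition forces FG to be normal to RG and tangency of A1 to SW means the radius FS is perpendicular to SW, with radius 8.9, so the center F sits 8.9 in from both sides at F = (28.80, -27.10). Then |TF| = |F − T| = 39.55.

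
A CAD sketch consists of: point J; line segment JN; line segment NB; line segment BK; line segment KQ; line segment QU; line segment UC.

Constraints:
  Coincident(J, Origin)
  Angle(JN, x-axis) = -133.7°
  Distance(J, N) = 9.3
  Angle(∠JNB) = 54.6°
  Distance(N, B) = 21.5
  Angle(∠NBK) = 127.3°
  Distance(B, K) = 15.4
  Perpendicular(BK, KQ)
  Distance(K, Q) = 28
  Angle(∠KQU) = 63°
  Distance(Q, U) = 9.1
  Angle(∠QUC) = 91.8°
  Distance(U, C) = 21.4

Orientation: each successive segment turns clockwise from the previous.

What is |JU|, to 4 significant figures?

12.78

J is at the origin; JN runs at -133.7° with length 9.3, so N = (-6.425, -6.724). ∠JNB = 54.6° gives NB at 100.9° from the x-axis; with |NB| = 21.5, B = (-10.49, 14.39). ∠NBK = 127.3° gives BK at 48.20° from the x-axis; with |BK| = 15.4, K = (-0.2262, 25.87). BK is perpendicular to KQ, so KQ runs at -41.80°; with |KQ| = 28.0, Q = (20.65, 7.206). ∠KQU = 63.0° gives QU at -158.8° from the x-axis; with |QU| = 9.1, U = (12.16, 3.915). Then |JU| = |U − J| = 12.78.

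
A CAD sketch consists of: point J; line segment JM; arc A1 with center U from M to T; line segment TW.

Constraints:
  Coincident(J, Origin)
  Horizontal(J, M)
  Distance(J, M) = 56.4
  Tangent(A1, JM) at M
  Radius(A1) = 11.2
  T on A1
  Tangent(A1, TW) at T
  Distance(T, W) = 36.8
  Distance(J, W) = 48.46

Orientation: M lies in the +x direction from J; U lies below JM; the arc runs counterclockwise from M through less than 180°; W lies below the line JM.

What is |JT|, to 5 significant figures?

46.871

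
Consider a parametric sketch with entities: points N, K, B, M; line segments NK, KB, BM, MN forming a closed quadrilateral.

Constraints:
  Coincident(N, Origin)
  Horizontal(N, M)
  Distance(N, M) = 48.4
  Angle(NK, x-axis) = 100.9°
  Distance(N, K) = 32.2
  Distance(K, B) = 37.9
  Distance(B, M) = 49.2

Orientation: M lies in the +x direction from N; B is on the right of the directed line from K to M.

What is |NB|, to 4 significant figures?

5.876

Checks: |KB| = 37.90 ✓; |BM| = 49.20 ✓.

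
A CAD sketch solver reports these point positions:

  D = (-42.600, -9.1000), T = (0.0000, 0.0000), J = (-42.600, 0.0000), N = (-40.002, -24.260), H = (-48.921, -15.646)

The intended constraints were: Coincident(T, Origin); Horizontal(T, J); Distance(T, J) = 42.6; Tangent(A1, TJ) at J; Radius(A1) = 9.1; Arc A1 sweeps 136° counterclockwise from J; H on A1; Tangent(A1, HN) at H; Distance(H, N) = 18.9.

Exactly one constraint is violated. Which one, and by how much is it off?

Distance(H, N) = 18.9 — off by 6.50.

T = (0.00, 0.00) ✓; T.y = 0.00, J.y = 0.00 ✓; |TJ| = 42.60 ✓; ∠(DJ, JT) = 90.00° ✓; |DJ| = 9.100 ✓; bearing(D→H) − bearing(D→J) = 136.0° ✓; |DH| = 9.100 ✓; ∠(DH, HN) = 90.01° ✓; |HN| = 12.40 ✗.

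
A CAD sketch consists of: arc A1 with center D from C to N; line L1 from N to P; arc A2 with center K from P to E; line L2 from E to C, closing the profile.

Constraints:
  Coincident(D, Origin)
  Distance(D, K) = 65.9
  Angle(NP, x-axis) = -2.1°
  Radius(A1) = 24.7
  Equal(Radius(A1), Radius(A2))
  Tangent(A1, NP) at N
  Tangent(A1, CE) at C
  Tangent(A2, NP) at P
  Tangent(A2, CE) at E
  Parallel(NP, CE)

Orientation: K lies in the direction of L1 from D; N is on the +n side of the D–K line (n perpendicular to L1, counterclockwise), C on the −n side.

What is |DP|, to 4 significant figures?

70.38

The slot axis is L1's direction at -2.1°, so u = (cos -2.1°, sin -2.1°) = (0.9993, -0.03664) and n = (−sin -2.1°, cos -2.1°) = (0.03664, 0.9993). D is at the origin and K lies 65.9 along u from D, so K = 65.9·u = (65.86, -2.415). Tangency of A1 to both parallel lines with radius 24.7 puts N and C at D ± 24.7·n: N = (0.9051, 24.68), C = (-0.9051, -24.68). Equal radii place P and E the same way about K: P = K + 24.7·n = (66.76, 22.27), E = K − 24.7·n = (64.95, -27.10). Then |DP| = |P − D| = 70.38.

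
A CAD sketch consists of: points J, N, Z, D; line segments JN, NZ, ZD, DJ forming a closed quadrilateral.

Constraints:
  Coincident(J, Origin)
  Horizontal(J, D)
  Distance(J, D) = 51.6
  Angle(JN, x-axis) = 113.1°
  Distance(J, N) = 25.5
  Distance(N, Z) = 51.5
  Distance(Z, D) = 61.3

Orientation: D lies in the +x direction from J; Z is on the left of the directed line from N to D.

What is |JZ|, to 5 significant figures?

63.990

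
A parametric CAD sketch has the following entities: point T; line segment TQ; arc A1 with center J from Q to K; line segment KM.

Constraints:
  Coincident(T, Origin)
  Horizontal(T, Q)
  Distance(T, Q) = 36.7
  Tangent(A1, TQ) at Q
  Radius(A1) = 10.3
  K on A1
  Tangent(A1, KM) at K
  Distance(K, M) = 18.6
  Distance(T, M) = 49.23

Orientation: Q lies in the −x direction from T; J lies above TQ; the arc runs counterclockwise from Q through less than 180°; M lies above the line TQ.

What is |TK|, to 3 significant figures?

32.1

Checks: |JK| = 10.30 ✓; ∠(JK, KM) = 90.00° ✓; |KM| = 18.60 ✓; |TM| = 49.23 ✓.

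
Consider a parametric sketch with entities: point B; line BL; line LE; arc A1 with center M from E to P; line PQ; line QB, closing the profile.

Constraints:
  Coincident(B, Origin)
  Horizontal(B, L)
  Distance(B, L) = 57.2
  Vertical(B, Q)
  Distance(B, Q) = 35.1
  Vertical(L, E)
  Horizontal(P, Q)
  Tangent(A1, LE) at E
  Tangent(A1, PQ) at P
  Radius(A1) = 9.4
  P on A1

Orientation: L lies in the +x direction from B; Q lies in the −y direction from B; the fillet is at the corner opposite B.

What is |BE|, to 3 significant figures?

62.7

B is at the origin; B and L share the same y with |BL| = 57.2 and L on the +x side, so L = (57.2, 0.00). B and Q share the same x with |BQ| = 35.1 and Q on the −y side, so Q = (0.00, -35.1). The virtual corner opposite B is at (57.2, -35.1). The tangent condition forces ME to be normal to LE and since A1 is tangent to PQ there, MP ⟂ PQ, with radius 9.4, so the center M sits 9.4 in from both sides at M = (47.8, -25.7). That places the tangent points at E = (57.2, -25.7) on LE and P = (47.8, -35.1) on PQ. Then |BE| = |E − B| = 62.7.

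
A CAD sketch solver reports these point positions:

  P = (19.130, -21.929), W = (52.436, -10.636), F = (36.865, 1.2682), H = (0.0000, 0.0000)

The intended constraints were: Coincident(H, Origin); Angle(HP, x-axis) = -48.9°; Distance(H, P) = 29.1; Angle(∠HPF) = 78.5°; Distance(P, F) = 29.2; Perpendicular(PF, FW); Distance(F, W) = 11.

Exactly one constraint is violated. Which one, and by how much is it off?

Distance(F, W) = 11 — off by 8.60.

H = (0.00, 0.00) ✓; HP at -48.90° ✓; |HP| = 29.10 ✓; ∠HPF = 78.50° ✓; |PF| = 29.20 ✓; ∠(PF, FW) = 90.00° ✓; |FW| = 19.60 ✗.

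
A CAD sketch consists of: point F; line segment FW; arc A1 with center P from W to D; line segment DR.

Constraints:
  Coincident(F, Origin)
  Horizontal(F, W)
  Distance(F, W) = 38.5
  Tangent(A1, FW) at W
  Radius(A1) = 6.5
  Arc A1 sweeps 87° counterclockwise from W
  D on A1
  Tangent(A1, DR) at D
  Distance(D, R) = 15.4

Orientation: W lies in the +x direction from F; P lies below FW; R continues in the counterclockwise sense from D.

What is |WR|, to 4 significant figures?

22.74

F is at the origin; F and W share the same y with |FW| = 38.5 and W on the +x side, so W = (38.50, 0.000). Since A1 is tangent to FW there, PW ⟂ FW, so P = W + (0, -6.5) = (38.50, -6.500). On A1, W sits at bearing 90° from P; an 87° counterclockwise sweep puts D at bearing 177°, so D = P + 6.5·(cos 177°, sin 177°) = (32.01, -6.160). Tangency of A1 to DR means the radius PD is perpendicular to DR, so DR runs along (−sin 177°, cos 177°); with |DR| = 15.4, R = (31.20, -21.54). Then |WR| = |R − W| = 22.74.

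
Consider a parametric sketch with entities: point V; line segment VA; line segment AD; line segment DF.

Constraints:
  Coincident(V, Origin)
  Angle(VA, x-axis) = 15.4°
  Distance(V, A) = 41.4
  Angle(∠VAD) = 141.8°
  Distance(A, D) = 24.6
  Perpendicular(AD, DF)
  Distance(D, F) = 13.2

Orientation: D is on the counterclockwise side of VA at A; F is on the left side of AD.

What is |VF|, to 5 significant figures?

58.465

V is at the origin; VA runs at 15.4° with length 41.4, so A = 41.4·(cos 15.4°, sin 15.4°) = (39.914, 10.994). ∠VAD = 141.8°, so AD runs at 15.4° + (180° − 141.8°) = 53.600° from the x-axis; with |AD| = 24.6, D = A + 24.6·(cos 53.600°, sin 53.600°) = (54.512, 30.794). The perpendicularity gives DF at right angles to AD; with |DF| = 13.2 on the left of AD, F = D + 13.2·(-0.80489, 0.59342) = (43.887, 38.628). Then |VF| = |F − V| = 58.465.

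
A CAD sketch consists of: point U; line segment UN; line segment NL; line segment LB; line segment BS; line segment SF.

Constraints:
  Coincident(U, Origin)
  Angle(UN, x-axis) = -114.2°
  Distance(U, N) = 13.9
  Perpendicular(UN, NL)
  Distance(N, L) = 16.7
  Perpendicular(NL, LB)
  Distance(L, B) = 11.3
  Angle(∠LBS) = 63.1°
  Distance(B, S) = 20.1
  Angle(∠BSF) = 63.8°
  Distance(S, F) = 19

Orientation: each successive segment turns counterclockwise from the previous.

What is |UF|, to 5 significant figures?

26.997

U is at the origin; UN runs at -114.2° with length 13.9, so N = (-5.6979, -12.678). The perpendicularity gives NL at right angles to UN, so NL runs at -24.200°; with |NL| = 16.7, L = (9.5345, -19.524). NL ⟂ LB, so LB runs at 65.800°; with |LB| = 11.3, B = (14.167, -9.2172). ∠LBS = 63.1° gives BS at -177.30° from the x-axis; with |BS| = 20.1, S = (-5.9111, -10.164). ∠BSF = 63.8° gives SF at -61.100° from the x-axis; with |SF| = 19.0, F = (3.2713, -26.798). Then |UF| = |F − U| = 26.997.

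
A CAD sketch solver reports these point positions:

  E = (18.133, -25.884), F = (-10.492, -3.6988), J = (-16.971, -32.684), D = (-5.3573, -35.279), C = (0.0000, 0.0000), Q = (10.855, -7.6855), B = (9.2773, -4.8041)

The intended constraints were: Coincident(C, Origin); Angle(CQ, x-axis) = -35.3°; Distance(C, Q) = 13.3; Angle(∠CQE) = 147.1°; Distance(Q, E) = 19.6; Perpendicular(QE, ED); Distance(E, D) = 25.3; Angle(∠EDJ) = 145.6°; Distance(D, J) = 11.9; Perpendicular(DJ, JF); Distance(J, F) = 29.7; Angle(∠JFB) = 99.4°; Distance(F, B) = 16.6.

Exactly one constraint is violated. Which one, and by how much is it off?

Distance(F, B) = 16.6 — off by 3.20.

C = (0.00, 0.00) ✓; CQ at -35.30° ✓; |CQ| = 13.30 ✓; ∠CQE = 147.1° ✓; |QE| = 19.60 ✓; ∠(QE, ED) = 90.00° ✓; |ED| = 25.30 ✓; ∠EDJ = 145.6° ✓; |DJ| = 11.90 ✓; ∠(DJ, JF) = 90.00° ✓; |JF| = 29.70 ✓; ∠JFB = 99.40° ✓; |FB| = 19.80 ✗.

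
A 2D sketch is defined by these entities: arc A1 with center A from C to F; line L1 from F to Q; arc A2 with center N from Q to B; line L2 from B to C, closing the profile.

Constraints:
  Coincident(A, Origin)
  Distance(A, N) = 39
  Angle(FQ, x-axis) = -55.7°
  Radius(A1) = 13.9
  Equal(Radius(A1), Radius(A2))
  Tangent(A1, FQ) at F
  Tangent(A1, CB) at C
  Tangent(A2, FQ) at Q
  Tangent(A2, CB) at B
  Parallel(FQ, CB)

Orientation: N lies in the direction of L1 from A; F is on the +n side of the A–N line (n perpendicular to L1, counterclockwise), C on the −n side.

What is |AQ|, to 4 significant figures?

41.40

The slot axis is L1's direction at -55.7°, so u = (cos -55.7°, sin -55.7°) = (0.5635, -0.8261) and n = (−sin -55.7°, cos -55.7°) = (0.8261, 0.5635). A is at the origin and N lies 39.0 along u from A, so N = 39.0·u = (21.98, -32.22). Tangency of A1 to both parallel lines with radius 13.9 puts F and C at A ± 13.9·n: F = (11.48, 7.833), C = (-11.48, -7.833). Equal radii place Q and B the same way about N: Q = N + 13.9·n = (33.46, -24.38), B = N − 13.9·n = (10.49, -40.05). Then |AQ| = |Q − A| = 41.40.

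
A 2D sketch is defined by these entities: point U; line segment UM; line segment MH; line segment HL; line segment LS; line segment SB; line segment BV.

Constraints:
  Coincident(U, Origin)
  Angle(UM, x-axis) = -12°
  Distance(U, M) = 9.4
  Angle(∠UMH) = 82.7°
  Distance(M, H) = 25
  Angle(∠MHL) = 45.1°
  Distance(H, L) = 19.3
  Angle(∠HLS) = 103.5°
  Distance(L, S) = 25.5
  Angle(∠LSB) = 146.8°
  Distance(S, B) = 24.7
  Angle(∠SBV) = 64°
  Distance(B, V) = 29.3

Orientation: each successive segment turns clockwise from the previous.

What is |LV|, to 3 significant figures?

35.4

∠LSB = 146.8° gives SB at 6.10° from the x-axis; with |SB| = 24.7, B = (36.8, 10.6). ∠SBV = 64.0° gives BV at -110° from the x-axis; with |BV| = 29.3, V = (26.9, -16.9). Then |LV| = |V − L| = 35.4.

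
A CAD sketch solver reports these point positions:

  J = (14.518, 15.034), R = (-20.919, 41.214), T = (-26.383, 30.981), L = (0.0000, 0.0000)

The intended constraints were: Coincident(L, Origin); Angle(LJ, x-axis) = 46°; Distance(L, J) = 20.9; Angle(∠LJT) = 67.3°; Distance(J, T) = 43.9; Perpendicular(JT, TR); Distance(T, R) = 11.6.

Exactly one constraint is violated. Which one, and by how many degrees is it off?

Perpendicular(JT, TR) — off by 6.80°.

L = (0.00, 0.00) ✓; LJ at 46.00° ✓; |LJ| = 20.90 ✓; ∠LJT = 67.30° ✓; |JT| = 43.90 ✓; ∠(JT, TR) = 96.80° ✗; |TR| = 11.60 ✓.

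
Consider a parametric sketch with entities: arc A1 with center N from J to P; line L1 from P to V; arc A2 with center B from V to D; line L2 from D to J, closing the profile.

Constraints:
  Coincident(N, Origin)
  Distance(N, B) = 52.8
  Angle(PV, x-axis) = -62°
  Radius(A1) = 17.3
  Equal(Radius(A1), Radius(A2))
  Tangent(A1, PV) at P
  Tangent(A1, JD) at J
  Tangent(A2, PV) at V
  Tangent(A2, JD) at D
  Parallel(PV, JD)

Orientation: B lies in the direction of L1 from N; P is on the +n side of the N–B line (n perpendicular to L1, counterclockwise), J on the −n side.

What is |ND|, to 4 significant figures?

55.56

The slot axis is L1's direction at -62.0°, so u = (cos -62.0°, sin -62.0°) = (0.4695, -0.8829) and n = (−sin -62.0°, cos -62.0°) = (0.8829, 0.4695). N is at the origin and B lies 52.8 along u from N, so B = 52.8·u = (24.79, -46.62). Tangency of A1 to both parallel lines with radius 17.3 puts P and J at N ± 17.3·n: P = (15.27, 8.122), J = (-15.27, -8.122). Equal radii place V and D the same way about B: V = B + 17.3·n = (40.06, -38.50), D = B − 17.3·n = (9.513, -54.74). Then |ND| = |D − N| = 55.56.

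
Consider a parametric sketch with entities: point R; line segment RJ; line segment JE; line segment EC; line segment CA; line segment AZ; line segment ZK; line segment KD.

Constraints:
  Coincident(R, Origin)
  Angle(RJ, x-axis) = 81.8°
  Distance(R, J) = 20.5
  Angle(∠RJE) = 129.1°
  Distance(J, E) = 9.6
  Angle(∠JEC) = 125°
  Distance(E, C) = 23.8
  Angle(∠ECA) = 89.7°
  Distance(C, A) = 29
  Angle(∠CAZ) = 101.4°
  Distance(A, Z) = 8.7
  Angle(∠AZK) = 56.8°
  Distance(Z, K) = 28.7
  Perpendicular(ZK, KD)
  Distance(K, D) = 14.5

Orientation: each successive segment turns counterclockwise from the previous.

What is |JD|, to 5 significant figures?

44.881

∠AZK = 56.8° gives ZK at 119.80° from the x-axis; with |ZK| = 28.7, K = (-28.714, 19.828). ZK is perpendicular to KD, so KD runs at -150.20°; with |KD| = 14.5, D = (-41.297, 12.622). Then |JD| = |D − J| = 44.881.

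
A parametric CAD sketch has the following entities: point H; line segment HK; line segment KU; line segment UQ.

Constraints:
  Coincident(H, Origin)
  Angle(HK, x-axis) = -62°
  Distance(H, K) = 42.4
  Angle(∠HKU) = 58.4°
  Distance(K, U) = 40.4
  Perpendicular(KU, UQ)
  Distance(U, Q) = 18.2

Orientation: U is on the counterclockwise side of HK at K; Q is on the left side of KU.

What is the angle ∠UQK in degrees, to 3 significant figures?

65.7°

∠HKU = 58.4°, so KU runs at -62.0° + (180° − 58.4°) = 59.6° from the x-axis; with |KU| = 40.4, U = K + 40.4·(cos 59.6°, sin 59.6°) = (40.3, -2.59). KU ⟂ UQ; with |UQ| = 18.2 on the left of KU, Q = U + 18.2·(-0.863, 0.506) = (24.7, 6.62). Then cos ∠UQK = QU·QK / (|QU||QK|), giving 65.7°.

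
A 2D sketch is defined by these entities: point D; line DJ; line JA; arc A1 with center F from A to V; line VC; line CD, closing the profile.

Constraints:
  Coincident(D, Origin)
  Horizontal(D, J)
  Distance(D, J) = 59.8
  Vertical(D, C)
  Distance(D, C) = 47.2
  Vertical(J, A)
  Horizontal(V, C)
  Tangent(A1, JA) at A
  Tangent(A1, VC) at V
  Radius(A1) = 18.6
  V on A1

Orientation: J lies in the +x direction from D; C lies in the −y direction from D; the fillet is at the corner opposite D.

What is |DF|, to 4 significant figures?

50.15

D is at the origin; DJ is horizontal with |DJ| = 59.8 and J on the +x side, so J = (59.80, 0.000). DC is vertical with |DC| = 47.2 and C on the −y side, so C = (0.000, -47.20). The virtual corner opposite D is at (59.80, -47.20). A1 meets JA tangentially, so FA is at right angles to JA and since A1 is tangent to VC there, FV ⟂ VC, with radius 18.6, so the center F sits 18.6 in from both sides at F = (41.20, -28.60). Then |DF| = |F − D| = 50.15.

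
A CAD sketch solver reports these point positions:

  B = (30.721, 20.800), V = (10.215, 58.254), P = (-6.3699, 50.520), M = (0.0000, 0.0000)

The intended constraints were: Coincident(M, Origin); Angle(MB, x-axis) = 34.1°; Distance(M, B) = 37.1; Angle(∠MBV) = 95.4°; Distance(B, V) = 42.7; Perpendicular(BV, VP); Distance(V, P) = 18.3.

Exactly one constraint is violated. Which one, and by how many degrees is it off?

Perpendicular(BV, VP) — off by 3.70°.

M = (0.00, 0.00) ✓; MB at 34.10° ✓; |MB| = 37.10 ✓; ∠MBV = 95.40° ✓; |BV| = 42.70 ✓; ∠(BV, VP) = 86.30° ✗; |VP| = 18.30 ✓.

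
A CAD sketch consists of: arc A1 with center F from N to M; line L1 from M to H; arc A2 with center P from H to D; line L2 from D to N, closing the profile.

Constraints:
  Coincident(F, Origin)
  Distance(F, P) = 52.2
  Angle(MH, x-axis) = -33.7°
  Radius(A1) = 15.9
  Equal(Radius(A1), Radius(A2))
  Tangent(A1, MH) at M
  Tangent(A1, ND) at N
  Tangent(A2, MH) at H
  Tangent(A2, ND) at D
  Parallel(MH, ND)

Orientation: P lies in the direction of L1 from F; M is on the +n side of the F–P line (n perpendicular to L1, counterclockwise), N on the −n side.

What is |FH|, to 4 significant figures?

54.57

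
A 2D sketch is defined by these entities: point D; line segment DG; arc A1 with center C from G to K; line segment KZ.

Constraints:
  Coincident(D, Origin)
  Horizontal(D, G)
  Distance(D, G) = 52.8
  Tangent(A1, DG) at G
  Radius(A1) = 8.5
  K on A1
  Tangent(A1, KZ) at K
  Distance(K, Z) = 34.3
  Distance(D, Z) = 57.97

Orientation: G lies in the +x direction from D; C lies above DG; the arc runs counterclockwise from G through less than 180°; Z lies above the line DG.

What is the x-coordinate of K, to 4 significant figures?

59.81

Checks: |CK| = 8.500 ✓; ∠(CK, KZ) = 90.00° ✓; |KZ| = 34.30 ✓; |DZ| = 57.97 ✓.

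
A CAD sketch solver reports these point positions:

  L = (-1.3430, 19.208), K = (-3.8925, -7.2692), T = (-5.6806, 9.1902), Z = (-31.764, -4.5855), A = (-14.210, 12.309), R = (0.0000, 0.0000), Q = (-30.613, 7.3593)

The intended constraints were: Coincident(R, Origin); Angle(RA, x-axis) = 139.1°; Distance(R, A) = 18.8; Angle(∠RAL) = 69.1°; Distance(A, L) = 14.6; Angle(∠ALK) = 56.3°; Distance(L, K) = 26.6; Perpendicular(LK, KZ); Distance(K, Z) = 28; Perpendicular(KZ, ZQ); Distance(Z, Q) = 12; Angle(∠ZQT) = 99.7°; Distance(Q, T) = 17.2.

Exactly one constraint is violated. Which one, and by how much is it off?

Distance(Q, T) = 17.2 — off by 7.80.

R = (0.00, 0.00) ✓; RA at 139.1° ✓; |RA| = 18.80 ✓; ∠RAL = 69.10° ✓; |AL| = 14.60 ✓; ∠ALK = 56.30° ✓; |LK| = 26.60 ✓; ∠(LK, KZ) = 90.00° ✓; |KZ| = 28.00 ✓; ∠(KZ, ZQ) = 90.00° ✓; |ZQ| = 12.00 ✓; ∠ZQT = 99.70° ✓; |QT| = 25.00 ✗.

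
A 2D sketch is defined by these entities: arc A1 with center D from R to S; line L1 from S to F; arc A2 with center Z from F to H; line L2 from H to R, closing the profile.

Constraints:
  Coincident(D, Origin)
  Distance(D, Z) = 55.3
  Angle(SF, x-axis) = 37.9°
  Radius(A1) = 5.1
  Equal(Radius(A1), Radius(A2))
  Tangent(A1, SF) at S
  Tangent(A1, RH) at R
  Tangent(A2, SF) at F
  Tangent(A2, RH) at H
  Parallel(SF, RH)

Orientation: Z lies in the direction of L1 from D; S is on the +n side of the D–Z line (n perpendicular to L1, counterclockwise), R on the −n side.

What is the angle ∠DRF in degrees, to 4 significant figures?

79.55°

The slot axis is L1's direction at 37.9°, so u = (cos 37.9°, sin 37.9°) = (0.7891, 0.6143) and n = (−sin 37.9°, cos 37.9°) = (-0.6143, 0.7891). D is at the origin and Z lies 55.3 along u from D, so Z = 55.3·u = (43.64, 33.97). Tangency of A1 to both parallel lines with radius 5.1 puts S and R at D ± 5.1·n: S = (-3.133, 4.024), R = (3.133, -4.024). Equal radii place F and H the same way about Z: F = Z + 5.1·n = (40.50, 37.99), H = Z − 5.1·n = (46.77, 29.95). Then cos ∠DRF = RD·RF / (|RD||RF|), giving 79.55°.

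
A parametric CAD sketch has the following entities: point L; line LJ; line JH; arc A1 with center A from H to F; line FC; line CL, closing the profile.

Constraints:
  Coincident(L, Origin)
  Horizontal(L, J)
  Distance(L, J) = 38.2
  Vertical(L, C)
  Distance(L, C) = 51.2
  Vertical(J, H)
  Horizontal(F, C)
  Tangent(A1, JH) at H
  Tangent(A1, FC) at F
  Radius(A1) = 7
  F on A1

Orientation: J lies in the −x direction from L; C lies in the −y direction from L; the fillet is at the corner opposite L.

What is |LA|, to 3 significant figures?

54.1

L and C share the same x with |LC| = 51.2 and C on the −y side, so C = (0.00, -51.2). The virtual corner opposite L is at (-38.2, -51.2). A1 meets JH tangentially, so AH is at right angles to JH and the tangent condition forces AF to be normal to FC, with radius 7.0, so the center A sits 7.0 in from both sides at A = (-31.2, -44.2). Then |LA| = |A − L| = 54.1.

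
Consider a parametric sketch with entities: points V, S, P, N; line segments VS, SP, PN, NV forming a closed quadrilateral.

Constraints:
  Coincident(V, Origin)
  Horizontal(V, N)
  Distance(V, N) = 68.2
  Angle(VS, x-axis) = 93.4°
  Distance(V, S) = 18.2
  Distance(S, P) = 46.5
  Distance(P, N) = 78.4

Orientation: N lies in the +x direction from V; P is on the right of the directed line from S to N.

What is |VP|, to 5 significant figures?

28.604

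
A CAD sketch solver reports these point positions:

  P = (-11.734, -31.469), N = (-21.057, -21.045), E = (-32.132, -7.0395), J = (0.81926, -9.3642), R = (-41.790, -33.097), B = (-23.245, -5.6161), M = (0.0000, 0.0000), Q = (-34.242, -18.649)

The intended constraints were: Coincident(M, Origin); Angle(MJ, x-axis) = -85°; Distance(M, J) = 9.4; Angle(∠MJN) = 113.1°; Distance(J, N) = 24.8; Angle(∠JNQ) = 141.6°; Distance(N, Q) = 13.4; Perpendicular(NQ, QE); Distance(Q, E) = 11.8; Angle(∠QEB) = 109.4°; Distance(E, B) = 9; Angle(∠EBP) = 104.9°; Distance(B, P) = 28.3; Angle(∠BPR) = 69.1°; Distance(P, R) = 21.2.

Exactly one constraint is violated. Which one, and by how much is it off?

Distance(P, R) = 21.2 — off by 8.90.

M = (0.00, 0.00) ✓; MJ at -85.00° ✓; |MJ| = 9.400 ✓; ∠MJN = 113.1° ✓; |JN| = 24.80 ✓; ∠JNQ = 141.6° ✓; |NQ| = 13.40 ✓; ∠(NQ, QE) = 90.00° ✓; |QE| = 11.80 ✓; ∠QEB = 109.4° ✓; |EB| = 9.000 ✓; ∠EBP = 104.9° ✓; |BP| = 28.30 ✓; ∠BPR = 69.10° ✓; |PR| = 30.10 ✗.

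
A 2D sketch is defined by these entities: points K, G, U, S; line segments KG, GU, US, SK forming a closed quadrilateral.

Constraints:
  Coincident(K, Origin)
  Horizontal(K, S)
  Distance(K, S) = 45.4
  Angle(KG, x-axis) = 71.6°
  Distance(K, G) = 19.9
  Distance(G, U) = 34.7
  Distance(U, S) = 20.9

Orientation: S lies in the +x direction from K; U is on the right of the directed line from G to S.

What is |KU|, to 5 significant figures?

28.191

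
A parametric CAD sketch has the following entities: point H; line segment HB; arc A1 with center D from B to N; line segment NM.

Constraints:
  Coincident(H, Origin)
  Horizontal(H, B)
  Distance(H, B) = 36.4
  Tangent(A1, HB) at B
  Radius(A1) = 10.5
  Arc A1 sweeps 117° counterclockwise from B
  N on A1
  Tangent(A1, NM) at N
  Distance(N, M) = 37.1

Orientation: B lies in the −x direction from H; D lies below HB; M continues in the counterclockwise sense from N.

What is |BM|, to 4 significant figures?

48.90

On A1, B sits at bearing 90° from D; a 117° counterclockwise sweep puts N at bearing 207°, so N = D + 10.5·(cos 207°, sin 207°) = (-45.76, -15.27). Since A1 is tangent to NM there, DN ⟂ NM, so NM runs along (−sin 207°, cos 207°); with |NM| = 37.1, M = (-28.91, -48.32). Then |BM| = |M − B| = 48.90.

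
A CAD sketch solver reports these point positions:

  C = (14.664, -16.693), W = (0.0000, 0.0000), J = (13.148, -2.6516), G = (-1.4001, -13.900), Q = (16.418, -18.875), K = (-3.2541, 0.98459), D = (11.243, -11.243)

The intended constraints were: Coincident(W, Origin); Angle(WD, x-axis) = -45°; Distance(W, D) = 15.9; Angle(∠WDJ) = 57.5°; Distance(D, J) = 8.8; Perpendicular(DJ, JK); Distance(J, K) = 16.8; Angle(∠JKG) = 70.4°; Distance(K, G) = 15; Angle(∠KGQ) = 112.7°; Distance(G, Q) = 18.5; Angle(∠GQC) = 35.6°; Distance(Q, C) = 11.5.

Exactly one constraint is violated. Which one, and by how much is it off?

Distance(Q, C) = 11.5 — off by 8.70.

W = (0.00, 0.00) ✓; WD at -45.00° ✓; |WD| = 15.90 ✓; ∠WDJ = 57.50° ✓; |DJ| = 8.800 ✓; ∠(DJ, JK) = 90.00° ✓; |JK| = 16.80 ✓; ∠JKG = 70.40° ✓; |KG| = 15.00 ✓; ∠KGQ = 112.7° ✓; |GQ| = 18.50 ✓; ∠GQC = 35.61° ✓; |QC| = 2.800 ✗.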